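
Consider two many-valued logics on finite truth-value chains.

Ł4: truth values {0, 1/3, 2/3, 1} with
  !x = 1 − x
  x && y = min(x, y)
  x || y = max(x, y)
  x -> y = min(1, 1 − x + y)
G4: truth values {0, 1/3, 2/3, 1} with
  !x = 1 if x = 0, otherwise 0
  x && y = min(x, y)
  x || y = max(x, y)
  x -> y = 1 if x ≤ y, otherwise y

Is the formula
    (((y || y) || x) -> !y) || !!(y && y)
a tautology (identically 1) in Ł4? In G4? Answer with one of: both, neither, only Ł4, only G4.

only G4

In Ł4: at x = 0, y = 2/3 the value is 2/3 — not a tautology.
In G4: every assignment gives 1 — tautology.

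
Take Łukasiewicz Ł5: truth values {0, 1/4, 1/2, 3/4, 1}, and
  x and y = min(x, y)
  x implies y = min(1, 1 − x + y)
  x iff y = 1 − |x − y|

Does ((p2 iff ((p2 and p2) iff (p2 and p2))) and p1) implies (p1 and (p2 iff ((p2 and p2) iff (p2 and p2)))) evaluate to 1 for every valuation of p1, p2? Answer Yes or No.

At p1 = 3/4, p2 = 1/4, for instance:
p2 and p2 = 1/4 and 1/4 = 1/4
p2 and p2 = 1/4 and 1/4 = 1/4
(p2 and p2) iff (p2 and p2) = 1/4 iff 1/4 = 1
p2 iff ((p2 and p2) iff (p2 and p2)) = 1/4 iff 1 = 1/4
(p2 iff ((p2 and p2) iff (p2 and p2))) and p1 = 1/4 and 3/4 = 1/4
p1 and (p2 iff ((p2 and p2) iff (p2 and p2))) = 3/4 and 1/4 = 1/4
((p2 iff ((p2 and p2) iff (p2 and p2))) and p1) implies (p1 and (p2 iff ((p2 and p2) iff (p2 and p2)))) = 1/4 implies 1/4 = 1
and checking the remaining 24 assignments likewise gives ≥ 1 in every case.

Yes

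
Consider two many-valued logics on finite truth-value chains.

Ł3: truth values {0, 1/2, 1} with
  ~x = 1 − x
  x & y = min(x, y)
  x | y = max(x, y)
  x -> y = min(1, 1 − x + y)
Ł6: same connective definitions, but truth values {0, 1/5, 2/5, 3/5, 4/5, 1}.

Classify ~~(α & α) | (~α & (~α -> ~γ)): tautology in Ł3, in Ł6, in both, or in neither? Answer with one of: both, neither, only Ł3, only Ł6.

neither

In Ł3: at α = 0, γ = 1/2 the value is 1/2 — not a tautology.
In Ł6: at α = 0, γ = 1/5 the value is 4/5 — not a tautology.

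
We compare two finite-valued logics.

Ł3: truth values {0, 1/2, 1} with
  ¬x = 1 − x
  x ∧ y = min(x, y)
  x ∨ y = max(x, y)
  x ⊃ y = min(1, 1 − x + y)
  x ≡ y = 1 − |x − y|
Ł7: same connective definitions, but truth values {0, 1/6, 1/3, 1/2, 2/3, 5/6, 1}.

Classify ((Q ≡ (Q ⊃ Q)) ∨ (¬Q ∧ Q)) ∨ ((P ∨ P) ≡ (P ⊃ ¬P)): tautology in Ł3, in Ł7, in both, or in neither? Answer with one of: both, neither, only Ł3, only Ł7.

neither

In Ł3: at P = 0, Q = 0 the value is 0 — not a tautology.
In Ł7: at P = 0, Q = 0 the value is 0 — not a tautology.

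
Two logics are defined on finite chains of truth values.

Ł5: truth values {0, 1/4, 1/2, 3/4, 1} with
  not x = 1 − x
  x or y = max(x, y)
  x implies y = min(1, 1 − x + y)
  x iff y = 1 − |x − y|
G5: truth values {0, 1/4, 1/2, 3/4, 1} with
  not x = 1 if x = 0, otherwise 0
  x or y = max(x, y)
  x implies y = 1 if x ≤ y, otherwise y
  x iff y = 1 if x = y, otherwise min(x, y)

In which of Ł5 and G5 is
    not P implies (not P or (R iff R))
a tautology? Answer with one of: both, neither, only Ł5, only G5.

In Ł5: every assignment gives 1 — tautology.
In G5: every assignment gives 1 — tautology.

both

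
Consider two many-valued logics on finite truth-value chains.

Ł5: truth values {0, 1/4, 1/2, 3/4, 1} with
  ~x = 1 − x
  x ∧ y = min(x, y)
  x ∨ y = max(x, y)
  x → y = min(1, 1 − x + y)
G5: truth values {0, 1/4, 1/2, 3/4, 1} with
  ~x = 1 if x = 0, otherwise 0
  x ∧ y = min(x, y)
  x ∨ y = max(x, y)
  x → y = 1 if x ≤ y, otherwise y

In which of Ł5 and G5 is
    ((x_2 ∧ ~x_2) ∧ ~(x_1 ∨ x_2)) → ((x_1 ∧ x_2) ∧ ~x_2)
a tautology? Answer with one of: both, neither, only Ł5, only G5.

In Ł5: at x_1 = 0, x_2 = 1/4 the value is 3/4 — not a tautology.
In G5: every assignment gives 1 — tautology.

only G5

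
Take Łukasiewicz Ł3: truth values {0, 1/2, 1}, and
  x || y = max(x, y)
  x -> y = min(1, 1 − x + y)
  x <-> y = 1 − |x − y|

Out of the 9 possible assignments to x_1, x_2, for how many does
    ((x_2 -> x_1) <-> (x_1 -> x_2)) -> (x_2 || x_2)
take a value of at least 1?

x_1 = 0, x_2 = 0 ↦ 0  <
x_1 = 0, x_2 = 1/2 ↦ 1  ≥
x_1 = 0, x_2 = 1 ↦ 1  ≥
x_1 = 1/2, x_2 = 0 ↦ 1/2  <
x_1 = 1/2, x_2 = 1/2 ↦ 1/2  <
x_1 = 1/2, x_2 = 1 ↦ 1  ≥
x_1 = 1, x_2 = 0 ↦ 1  ≥
x_1 = 1, x_2 = 1/2 ↦ 1  ≥
x_1 = 1, x_2 = 1 ↦ 1  ≥
So 6 of the 9 assignments meet the threshold.

6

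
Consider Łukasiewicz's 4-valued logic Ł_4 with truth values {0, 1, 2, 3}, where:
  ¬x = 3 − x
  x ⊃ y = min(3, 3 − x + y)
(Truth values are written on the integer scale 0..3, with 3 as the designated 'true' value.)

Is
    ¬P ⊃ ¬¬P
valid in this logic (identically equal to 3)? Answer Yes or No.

Counterexample: take P = 0.
¬P = ¬0 = 3
¬P = ¬0 = 3
¬¬P = ¬3 = 0
¬P ⊃ ¬¬P = 3 ⊃ 0 = 0
This gives 0 ≠ 3.

No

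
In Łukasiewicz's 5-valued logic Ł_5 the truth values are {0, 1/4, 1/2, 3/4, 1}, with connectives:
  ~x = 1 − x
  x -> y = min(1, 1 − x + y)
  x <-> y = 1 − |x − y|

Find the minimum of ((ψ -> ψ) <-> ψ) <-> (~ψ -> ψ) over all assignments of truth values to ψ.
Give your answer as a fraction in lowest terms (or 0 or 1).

1/2

Take ψ = 1/2:
ψ -> ψ = 1/2 -> 1/2 = 1
(ψ -> ψ) <-> ψ = 1 <-> 1/2 = 1/2
~ψ = ~1/2 = 1/2
~ψ -> ψ = 1/2 -> 1/2 = 1
((ψ -> ψ) <-> ψ) <-> (~ψ -> ψ) = 1/2 <-> 1 = 1/2
No assignment yields a value below 1/2, so this is the minimum.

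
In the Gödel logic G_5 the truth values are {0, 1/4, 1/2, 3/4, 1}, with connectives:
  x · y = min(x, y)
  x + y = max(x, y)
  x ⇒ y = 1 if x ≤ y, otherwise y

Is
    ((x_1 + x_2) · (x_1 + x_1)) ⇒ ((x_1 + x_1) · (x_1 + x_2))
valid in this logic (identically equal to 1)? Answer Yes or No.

Yes

At x_1 = 3/4, x_2 = 3/4, for instance:
x_1 + x_2 = 3/4 + 3/4 = 3/4
x_1 + x_1 = 3/4 + 3/4 = 3/4
(x_1 + x_2) · (x_1 + x_1) = 3/4 · 3/4 = 3/4
(x_1 + x_1) · (x_1 + x_2) = 3/4 · 3/4 = 3/4
((x_1 + x_2) · (x_1 + x_1)) ⇒ ((x_1 + x_1) · (x_1 + x_2)) = 3/4 ⇒ 3/4 = 1
and checking the remaining 24 assignments likewise gives ≥ 1 in every case.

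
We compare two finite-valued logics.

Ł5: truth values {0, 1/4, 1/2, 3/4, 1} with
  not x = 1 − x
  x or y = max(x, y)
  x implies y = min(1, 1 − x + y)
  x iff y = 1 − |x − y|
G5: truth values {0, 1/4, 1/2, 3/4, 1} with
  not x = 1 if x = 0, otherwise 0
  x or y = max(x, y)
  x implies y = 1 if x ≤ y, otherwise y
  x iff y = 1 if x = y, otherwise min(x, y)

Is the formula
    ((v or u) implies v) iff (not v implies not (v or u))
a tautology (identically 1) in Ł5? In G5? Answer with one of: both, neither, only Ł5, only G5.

only Ł5

In Ł5: every assignment gives 1 — tautology.
In G5: at u = 1/2, v = 1/4 the value is 1/4 — not a tautology.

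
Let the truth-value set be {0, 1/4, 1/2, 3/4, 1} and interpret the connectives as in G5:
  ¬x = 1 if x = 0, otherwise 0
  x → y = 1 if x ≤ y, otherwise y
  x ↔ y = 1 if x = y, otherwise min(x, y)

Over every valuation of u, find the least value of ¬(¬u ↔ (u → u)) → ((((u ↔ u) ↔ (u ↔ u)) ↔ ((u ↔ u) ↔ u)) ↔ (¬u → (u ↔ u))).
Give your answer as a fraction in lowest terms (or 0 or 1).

Take u = 1/4:
¬u = ¬1/4 = 0
u → u = 1/4 → 1/4 = 1
¬u ↔ (u → u) = 0 ↔ 1 = 0
¬(¬u ↔ (u → u)) = ¬0 = 1
u ↔ u = 1/4 ↔ 1/4 = 1
u ↔ u = 1/4 ↔ 1/4 = 1
(u ↔ u) ↔ (u ↔ u) = 1 ↔ 1 = 1
u ↔ u = 1/4 ↔ 1/4 = 1
(u ↔ u) ↔ u = 1 ↔ 1/4 = 1/4
((u ↔ u) ↔ (u ↔ u)) ↔ ((u ↔ u) ↔ u) = 1 ↔ 1/4 = 1/4
¬u = ¬1/4 = 0
u ↔ u = 1/4 ↔ 1/4 = 1
¬u → (u ↔ u) = 0 → 1 = 1
(((u ↔ u) ↔ (u ↔ u)) ↔ ((u ↔ u) ↔ u)) ↔ (¬u → (u ↔ u)) = 1/4 ↔ 1 = 1/4
¬(¬u ↔ (u → u)) → ((((u ↔ u) ↔ (u ↔ u)) ↔ ((u ↔ u) ↔ u)) ↔ (¬u → (u ↔ u))) = 1 → 1/4 = 1/4
No assignment yields a value below 1/4, so this is the minimum.

1/4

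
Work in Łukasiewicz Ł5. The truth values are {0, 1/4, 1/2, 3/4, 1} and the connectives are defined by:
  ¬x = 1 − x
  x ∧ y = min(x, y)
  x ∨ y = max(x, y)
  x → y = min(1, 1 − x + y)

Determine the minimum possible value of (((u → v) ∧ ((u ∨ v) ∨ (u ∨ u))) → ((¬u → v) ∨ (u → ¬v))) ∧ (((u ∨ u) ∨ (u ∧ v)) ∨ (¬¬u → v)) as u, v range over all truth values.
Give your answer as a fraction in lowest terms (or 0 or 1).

Take u = 1/2, v = 0:
u → v = 1/2 → 0 = 1/2
u ∨ v = 1/2 ∨ 0 = 1/2
u ∨ u = 1/2 ∨ 1/2 = 1/2
(u ∨ v) ∨ (u ∨ u) = 1/2 ∨ 1/2 = 1/2
(u → v) ∧ ((u ∨ v) ∨ (u ∨ u)) = 1/2 ∧ 1/2 = 1/2
¬u = ¬1/2 = 1/2
¬u → v = 1/2 → 0 = 1/2
¬v = ¬0 = 1
u → ¬v = 1/2 → 1 = 1
(¬u → v) ∨ (u → ¬v) = 1/2 ∨ 1 = 1
((u → v) ∧ ((u ∨ v) ∨ (u ∨ u))) → ((¬u → v) ∨ (u → ¬v)) = 1/2 → 1 = 1
u ∨ u = 1/2 ∨ 1/2 = 1/2
u ∧ v = 1/2 ∧ 0 = 0
(u ∨ u) ∨ (u ∧ v) = 1/2 ∨ 0 = 1/2
¬u = ¬1/2 = 1/2
¬¬u = ¬1/2 = 1/2
¬¬u → v = 1/2 → 0 = 1/2
((u ∨ u) ∨ (u ∧ v)) ∨ (¬¬u → v) = 1/2 ∨ 1/2 = 1/2
(((u → v) ∧ ((u ∨ v) ∨ (u ∨ u))) → ((¬u → v) ∨ (u → ¬v))) ∧ (((u ∨ u) ∨ (u ∧ v)) ∨ (¬¬u → v)) = 1 ∧ 1/2 = 1/2
No assignment yields a value below 1/2, so this is the minimum.

1/2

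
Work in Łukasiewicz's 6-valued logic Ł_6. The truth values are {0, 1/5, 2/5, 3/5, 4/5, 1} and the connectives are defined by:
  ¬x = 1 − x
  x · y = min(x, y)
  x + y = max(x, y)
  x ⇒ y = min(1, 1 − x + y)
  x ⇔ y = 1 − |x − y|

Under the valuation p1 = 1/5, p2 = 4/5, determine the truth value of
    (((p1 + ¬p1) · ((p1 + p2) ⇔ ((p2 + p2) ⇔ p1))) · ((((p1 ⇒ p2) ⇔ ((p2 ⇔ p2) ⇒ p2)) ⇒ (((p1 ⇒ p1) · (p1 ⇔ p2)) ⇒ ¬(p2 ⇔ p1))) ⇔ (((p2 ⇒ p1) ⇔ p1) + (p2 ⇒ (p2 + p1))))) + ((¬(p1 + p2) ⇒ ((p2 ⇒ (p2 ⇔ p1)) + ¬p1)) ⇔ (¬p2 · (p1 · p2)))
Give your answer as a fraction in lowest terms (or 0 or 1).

¬p1 = ¬1/5 = 4/5
p1 + ¬p1 = 1/5 + 4/5 = 4/5
p1 + p2 = 1/5 + 4/5 = 4/5
p2 + p2 = 4/5 + 4/5 = 4/5
(p2 + p2) ⇔ p1 = 4/5 ⇔ 1/5 = 2/5
(p1 + p2) ⇔ ((p2 + p2) ⇔ p1) = 4/5 ⇔ 2/5 = 3/5
(p1 + ¬p1) · ((p1 + p2) ⇔ ((p2 + p2) ⇔ p1)) = 4/5 · 3/5 = 3/5
p1 ⇒ p2 = 1/5 ⇒ 4/5 = 1
p2 ⇔ p2 = 4/5 ⇔ 4/5 = 1
(p2 ⇔ p2) ⇒ p2 = 1 ⇒ 4/5 = 4/5
(p1 ⇒ p2) ⇔ ((p2 ⇔ p2) ⇒ p2) = 1 ⇔ 4/5 = 4/5
p1 ⇒ p1 = 1/5 ⇒ 1/5 = 1
p1 ⇔ p2 = 1/5 ⇔ 4/5 = 2/5
(p1 ⇒ p1) · (p1 ⇔ p2) = 1 · 2/5 = 2/5
p2 ⇔ p1 = 4/5 ⇔ 1/5 = 2/5
¬(p2 ⇔ p1) = ¬2/5 = 3/5
((p1 ⇒ p1) · (p1 ⇔ p2)) ⇒ ¬(p2 ⇔ p1) = 2/5 ⇒ 3/5 = 1
((p1 ⇒ p2) ⇔ ((p2 ⇔ p2) ⇒ p2)) ⇒ (((p1 ⇒ p1) · (p1 ⇔ p2)) ⇒ ¬(p2 ⇔ p1)) = 4/5 ⇒ 1 = 1
p2 ⇒ p1 = 4/5 ⇒ 1/5 = 2/5
(p2 ⇒ p1) ⇔ p1 = 2/5 ⇔ 1/5 = 4/5
p2 + p1 = 4/5 + 1/5 = 4/5
p2 ⇒ (p2 + p1) = 4/5 ⇒ 4/5 = 1
((p2 ⇒ p1) ⇔ p1) + (p2 ⇒ (p2 + p1)) = 4/5 + 1 = 1
(((p1 ⇒ p2) ⇔ ((p2 ⇔ p2) ⇒ p2)) ⇒ (((p1 ⇒ p1) · (p1 ⇔ p2)) ⇒ ¬(p2 ⇔ p1))) ⇔ (((p2 ⇒ p1) ⇔ p1) + (p2 ⇒ (p2 + p1))) = 1 ⇔ 1 = 1
((p1 + ¬p1) · ((p1 + p2) ⇔ ((p2 + p2) ⇔ p1))) · ((((p1 ⇒ p2) ⇔ ((p2 ⇔ p2) ⇒ p2)) ⇒ (((p1 ⇒ p1) · (p1 ⇔ p2)) ⇒ ¬(p2 ⇔ p1))) ⇔ (((p2 ⇒ p1) ⇔ p1) + (p2 ⇒ (p2 + p1)))) = 3/5 · 1 = 3/5
p1 + p2 = 1/5 + 4/5 = 4/5
¬(p1 + p2) = ¬4/5 = 1/5
p2 ⇔ p1 = 4/5 ⇔ 1/5 = 2/5
p2 ⇒ (p2 ⇔ p1) = 4/5 ⇒ 2/5 = 3/5
¬p1 = ¬1/5 = 4/5
(p2 ⇒ (p2 ⇔ p1)) + ¬p1 = 3/5 + 4/5 = 4/5
¬(p1 + p2) ⇒ ((p2 ⇒ (p2 ⇔ p1)) + ¬p1) = 1/5 ⇒ 4/5 = 1
¬p2 = ¬4/5 = 1/5
p1 · p2 = 1/5 · 4/5 = 1/5
¬p2 · (p1 · p2) = 1/5 · 1/5 = 1/5
(¬(p1 + p2) ⇒ ((p2 ⇒ (p2 ⇔ p1)) + ¬p1)) ⇔ (¬p2 · (p1 · p2)) = 1 ⇔ 1/5 = 1/5
(((p1 + ¬p1) · ((p1 + p2) ⇔ ((p2 + p2) ⇔ p1))) · ((((p1 ⇒ p2) ⇔ ((p2 ⇔ p2) ⇒ p2)) ⇒ (((p1 ⇒ p1) · (p1 ⇔ p2)) ⇒ ¬(p2 ⇔ p1))) ⇔ (((p2 ⇒ p1) ⇔ p1) + (p2 ⇒ (p2 + p1))))) + ((¬(p1 + p2) ⇒ ((p2 ⇒ (p2 ⇔ p1)) + ¬p1)) ⇔ (¬p2 · (p1 · p2))) = 3/5 + 1/5 = 3/5

3/5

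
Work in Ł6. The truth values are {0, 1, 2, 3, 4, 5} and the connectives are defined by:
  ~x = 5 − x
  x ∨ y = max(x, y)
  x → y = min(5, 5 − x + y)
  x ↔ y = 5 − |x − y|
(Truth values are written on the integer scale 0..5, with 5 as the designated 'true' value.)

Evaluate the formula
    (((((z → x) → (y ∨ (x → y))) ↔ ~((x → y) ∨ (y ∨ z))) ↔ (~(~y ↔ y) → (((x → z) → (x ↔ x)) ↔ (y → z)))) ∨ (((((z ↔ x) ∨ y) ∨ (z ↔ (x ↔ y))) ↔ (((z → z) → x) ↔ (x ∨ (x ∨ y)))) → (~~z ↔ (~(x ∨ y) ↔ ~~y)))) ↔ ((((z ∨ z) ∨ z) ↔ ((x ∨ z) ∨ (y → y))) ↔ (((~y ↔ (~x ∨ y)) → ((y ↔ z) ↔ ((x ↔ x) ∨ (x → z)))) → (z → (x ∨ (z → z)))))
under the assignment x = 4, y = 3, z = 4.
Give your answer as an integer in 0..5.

5

z → x = 4 → 4 = 5
x → y = 4 → 3 = 4
y ∨ (x → y) = 3 ∨ 4 = 4
(z → x) → (y ∨ (x → y)) = 5 → 4 = 4
x → y = 4 → 3 = 4
y ∨ z = 3 ∨ 4 = 4
(x → y) ∨ (y ∨ z) = 4 ∨ 4 = 4
~((x → y) ∨ (y ∨ z)) = ~4 = 1
((z → x) → (y ∨ (x → y))) ↔ ~((x → y) ∨ (y ∨ z)) = 4 ↔ 1 = 2
~y = ~3 = 2
~y ↔ y = 2 ↔ 3 = 4
~(~y ↔ y) = ~4 = 1
x → z = 4 → 4 = 5
x ↔ x = 4 ↔ 4 = 5
(x → z) → (x ↔ x) = 5 → 5 = 5
y → z = 3 → 4 = 5
((x → z) → (x ↔ x)) ↔ (y → z) = 5 ↔ 5 = 5
~(~y ↔ y) → (((x → z) → (x ↔ x)) ↔ (y → z)) = 1 → 5 = 5
(((z → x) → (y ∨ (x → y))) ↔ ~((x → y) ∨ (y ∨ z))) ↔ (~(~y ↔ y) → (((x → z) → (x ↔ x)) ↔ (y → z))) = 2 ↔ 5 = 2
z ↔ x = 4 ↔ 4 = 5
(z ↔ x) ∨ y = 5 ∨ 3 = 5
x ↔ y = 4 ↔ 3 = 4
z ↔ (x ↔ y) = 4 ↔ 4 = 5
((z ↔ x) ∨ y) ∨ (z ↔ (x ↔ y)) = 5 ∨ 5 = 5
z → z = 4 → 4 = 5
(z → z) → x = 5 → 4 = 4
x ∨ y = 4 ∨ 3 = 4
x ∨ (x ∨ y) = 4 ∨ 4 = 4
((z → z) → x) ↔ (x ∨ (x ∨ y)) = 4 ↔ 4 = 5
(((z ↔ x) ∨ y) ∨ (z ↔ (x ↔ y))) ↔ (((z → z) → x) ↔ (x ∨ (x ∨ y))) = 5 ↔ 5 = 5
~z = ~4 = 1
~~z = ~1 = 4
x ∨ y = 4 ∨ 3 = 4
~(x ∨ y) = ~4 = 1
~y = ~3 = 2
~~y = ~2 = 3
~(x ∨ y) ↔ ~~y = 1 ↔ 3 = 3
~~z ↔ (~(x ∨ y) ↔ ~~y) = 4 ↔ 3 = 4
((((z ↔ x) ∨ y) ∨ (z ↔ (x ↔ y))) ↔ (((z → z) → x) ↔ (x ∨ (x ∨ y)))) → (~~z ↔ (~(x ∨ y) ↔ ~~y)) = 5 → 4 = 4
((((z → x) → (y ∨ (x → y))) ↔ ~((x → y) ∨ (y ∨ z))) ↔ (~(~y ↔ y) → (((x → z) → (x ↔ x)) ↔ (y → z)))) ∨ (((((z ↔ x) ∨ y) ∨ (z ↔ (x ↔ y))) ↔ (((z → z) → x) ↔ (x ∨ (x ∨ y)))) → (~~z ↔ (~(x ∨ y) ↔ ~~y))) = 2 ∨ 4 = 4
z ∨ z = 4 ∨ 4 = 4
(z ∨ z) ∨ z = 4 ∨ 4 = 4
x ∨ z = 4 ∨ 4 = 4
y → y = 3 → 3 = 5
(x ∨ z) ∨ (y → y) = 4 ∨ 5 = 5
((z ∨ z) ∨ z) ↔ ((x ∨ z) ∨ (y → y)) = 4 ↔ 5 = 4
~y = ~3 = 2
~x = ~4 = 1
~x ∨ y = 1 ∨ 3 = 3
~y ↔ (~x ∨ y) = 2 ↔ 3 = 4
y ↔ z = 3 ↔ 4 = 4
x ↔ x = 4 ↔ 4 = 5
x → z = 4 → 4 = 5
(x ↔ x) ∨ (x → z) = 5 ∨ 5 = 5
(y ↔ z) ↔ ((x ↔ x) ∨ (x → z)) = 4 ↔ 5 = 4
(~y ↔ (~x ∨ y)) → ((y ↔ z) ↔ ((x ↔ x) ∨ (x → z))) = 4 → 4 = 5
z → z = 4 → 4 = 5
x ∨ (z → z) = 4 ∨ 5 = 5
z → (x ∨ (z → z)) = 4 → 5 = 5
((~y ↔ (~x ∨ y)) → ((y ↔ z) ↔ ((x ↔ x) ∨ (x → z)))) → (z → (x ∨ (z → z))) = 5 → 5 = 5
(((z ∨ z) ∨ z) ↔ ((x ∨ z) ∨ (y → y))) ↔ (((~y ↔ (~x ∨ y)) → ((y ↔ z) ↔ ((x ↔ x) ∨ (x → z)))) → (z → (x ∨ (z → z)))) = 4 ↔ 5 = 4
(((((z → x) → (y ∨ (x → y))) ↔ ~((x → y) ∨ (y ∨ z))) ↔ (~(~y ↔ y) → (((x → z) → (x ↔ x)) ↔ (y → z)))) ∨ (((((z ↔ x) ∨ y) ∨ (z ↔ (x ↔ y))) ↔ (((z → z) → x) ↔ (x ∨ (x ∨ y)))) → (~~z ↔ (~(x ∨ y) ↔ ~~y)))) ↔ ((((z ∨ z) ∨ z) ↔ ((x ∨ z) ∨ (y → y))) ↔ (((~y ↔ (~x ∨ y)) → ((y ↔ z) ↔ ((x ↔ x) ∨ (x → z)))) → (z → (x ∨ (z → z))))) = 4 ↔ 4 = 5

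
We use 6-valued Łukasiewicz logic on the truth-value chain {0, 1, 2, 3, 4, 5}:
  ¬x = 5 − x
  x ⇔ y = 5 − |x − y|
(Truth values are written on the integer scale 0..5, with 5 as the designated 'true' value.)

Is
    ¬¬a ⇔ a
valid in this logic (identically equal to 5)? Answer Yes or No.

Yes

a = 0 ↦ 5
a = 1 ↦ 5
a = 2 ↦ 5
a = 3 ↦ 5
a = 4 ↦ 5
a = 5 ↦ 5
Every assignment gives a value ≥ 5.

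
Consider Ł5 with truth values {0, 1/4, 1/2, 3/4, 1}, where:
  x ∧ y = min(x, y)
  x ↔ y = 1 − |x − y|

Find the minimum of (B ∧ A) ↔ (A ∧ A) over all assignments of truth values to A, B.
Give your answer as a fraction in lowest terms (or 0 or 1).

0

Take A = 1, B = 0:
B ∧ A = 0 ∧ 1 = 0
A ∧ A = 1 ∧ 1 = 1
(B ∧ A) ↔ (A ∧ A) = 0 ↔ 1 = 0
No assignment yields a value below 0, so this is the minimum.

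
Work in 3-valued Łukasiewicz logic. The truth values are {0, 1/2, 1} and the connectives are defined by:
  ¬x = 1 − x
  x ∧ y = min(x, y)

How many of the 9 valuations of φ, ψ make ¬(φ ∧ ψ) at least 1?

φ = 0, ψ = 0 ↦ 1  ≥
φ = 0, ψ = 1/2 ↦ 1  ≥
φ = 0, ψ = 1 ↦ 1  ≥
φ = 1/2, ψ = 0 ↦ 1  ≥
φ = 1/2, ψ = 1/2 ↦ 1/2  <
φ = 1/2, ψ = 1 ↦ 1/2  <
φ = 1, ψ = 0 ↦ 1  ≥
φ = 1, ψ = 1/2 ↦ 1/2  <
φ = 1, ψ = 1 ↦ 0  <
So 5 of the 9 assignments meet the threshold.

5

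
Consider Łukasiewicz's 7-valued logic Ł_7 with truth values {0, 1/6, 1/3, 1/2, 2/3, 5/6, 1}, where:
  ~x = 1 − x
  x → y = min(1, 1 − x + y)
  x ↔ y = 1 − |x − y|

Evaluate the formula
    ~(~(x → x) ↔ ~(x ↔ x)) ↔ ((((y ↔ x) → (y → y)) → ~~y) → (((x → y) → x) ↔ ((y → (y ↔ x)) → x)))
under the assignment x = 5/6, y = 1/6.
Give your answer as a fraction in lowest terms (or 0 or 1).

x → x = 5/6 → 5/6 = 1
~(x → x) = ~1 = 0
x ↔ x = 5/6 ↔ 5/6 = 1
~(x ↔ x) = ~1 = 0
~(x → x) ↔ ~(x ↔ x) = 0 ↔ 0 = 1
~(~(x → x) ↔ ~(x ↔ x)) = ~1 = 0
y ↔ x = 1/6 ↔ 5/6 = 1/3
y → y = 1/6 → 1/6 = 1
(y ↔ x) → (y → y) = 1/3 → 1 = 1
~y = ~1/6 = 5/6
~~y = ~5/6 = 1/6
((y ↔ x) → (y → y)) → ~~y = 1 → 1/6 = 1/6
x → y = 5/6 → 1/6 = 1/3
(x → y) → x = 1/3 → 5/6 = 1
y ↔ x = 1/6 ↔ 5/6 = 1/3
y → (y ↔ x) = 1/6 → 1/3 = 1
(y → (y ↔ x)) → x = 1 → 5/6 = 5/6
((x → y) → x) ↔ ((y → (y ↔ x)) → x) = 1 ↔ 5/6 = 5/6
(((y ↔ x) → (y → y)) → ~~y) → (((x → y) → x) ↔ ((y → (y ↔ x)) → x)) = 1/6 → 5/6 = 1
~(~(x → x) ↔ ~(x ↔ x)) ↔ ((((y ↔ x) → (y → y)) → ~~y) → (((x → y) → x) ↔ ((y → (y ↔ x)) → x))) = 0 ↔ 1 = 0

0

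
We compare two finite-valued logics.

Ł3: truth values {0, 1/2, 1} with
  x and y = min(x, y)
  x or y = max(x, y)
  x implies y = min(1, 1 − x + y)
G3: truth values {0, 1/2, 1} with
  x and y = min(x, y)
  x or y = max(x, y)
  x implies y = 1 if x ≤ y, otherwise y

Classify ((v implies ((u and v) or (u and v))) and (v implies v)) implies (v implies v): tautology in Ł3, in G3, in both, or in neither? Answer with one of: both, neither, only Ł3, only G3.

both

In Ł3: every assignment gives 1 — tautology.
In G3: every assignment gives 1 — tautology.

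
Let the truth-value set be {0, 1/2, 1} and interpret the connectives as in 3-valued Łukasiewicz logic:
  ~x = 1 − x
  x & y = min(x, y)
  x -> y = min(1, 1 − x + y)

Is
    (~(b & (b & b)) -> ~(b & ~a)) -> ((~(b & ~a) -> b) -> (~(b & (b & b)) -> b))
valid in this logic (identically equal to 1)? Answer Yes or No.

a = 0, b = 0 ↦ 1
a = 0, b = 1/2 ↦ 1
a = 0, b = 1 ↦ 1
a = 1/2, b = 0 ↦ 1
a = 1/2, b = 1/2 ↦ 1
a = 1/2, b = 1 ↦ 1
a = 1, b = 0 ↦ 1
a = 1, b = 1/2 ↦ 1
a = 1, b = 1 ↦ 1
Every assignment gives a value ≥ 1.

Yes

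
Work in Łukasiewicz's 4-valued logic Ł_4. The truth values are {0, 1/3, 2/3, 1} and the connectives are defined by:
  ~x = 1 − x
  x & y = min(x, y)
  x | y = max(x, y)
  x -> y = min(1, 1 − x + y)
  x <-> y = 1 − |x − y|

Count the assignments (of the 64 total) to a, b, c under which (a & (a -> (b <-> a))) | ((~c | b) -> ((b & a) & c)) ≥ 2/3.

value 1: 18 assignments (counts)
value 2/3: 23 assignments (counts)
value 1/3: 15 assignments
value 0: 8 assignments
So 41 of the 64 assignments meet the threshold.

41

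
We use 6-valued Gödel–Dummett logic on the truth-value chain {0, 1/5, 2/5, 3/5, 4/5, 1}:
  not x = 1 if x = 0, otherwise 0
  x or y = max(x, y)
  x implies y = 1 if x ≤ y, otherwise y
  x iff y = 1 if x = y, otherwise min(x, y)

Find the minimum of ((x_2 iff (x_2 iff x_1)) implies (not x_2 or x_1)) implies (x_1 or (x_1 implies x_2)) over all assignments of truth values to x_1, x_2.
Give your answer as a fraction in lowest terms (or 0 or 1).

1/5

Take x_1 = 1/5, x_2 = 0:
x_2 iff x_1 = 0 iff 1/5 = 0
x_2 iff (x_2 iff x_1) = 0 iff 0 = 1
not x_2 = not 0 = 1
not x_2 or x_1 = 1 or 1/5 = 1
(x_2 iff (x_2 iff x_1)) implies (not x_2 or x_1) = 1 implies 1 = 1
x_1 implies x_2 = 1/5 implies 0 = 0
x_1 or (x_1 implies x_2) = 1/5 or 0 = 1/5
((x_2 iff (x_2 iff x_1)) implies (not x_2 or x_1)) implies (x_1 or (x_1 implies x_2)) = 1 implies 1/5 = 1/5
No assignment yields a value below 1/5, so this is the minimum.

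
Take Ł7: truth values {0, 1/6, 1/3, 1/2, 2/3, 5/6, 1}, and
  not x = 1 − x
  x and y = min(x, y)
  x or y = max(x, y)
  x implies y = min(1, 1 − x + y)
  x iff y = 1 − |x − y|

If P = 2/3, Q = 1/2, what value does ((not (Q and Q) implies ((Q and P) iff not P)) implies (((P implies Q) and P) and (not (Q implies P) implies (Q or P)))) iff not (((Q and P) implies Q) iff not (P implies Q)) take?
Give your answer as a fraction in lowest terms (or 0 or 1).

Q and Q = 1/2 and 1/2 = 1/2
not (Q and Q) = not 1/2 = 1/2
Q and P = 1/2 and 2/3 = 1/2
not P = not 2/3 = 1/3
(Q and P) iff not P = 1/2 iff 1/3 = 5/6
not (Q and Q) implies ((Q and P) iff not P) = 1/2 implies 5/6 = 1
P implies Q = 2/3 implies 1/2 = 5/6
(P implies Q) and P = 5/6 and 2/3 = 2/3
Q implies P = 1/2 implies 2/3 = 1
not (Q implies P) = not 1 = 0
Q or P = 1/2 or 2/3 = 2/3
not (Q implies P) implies (Q or P) = 0 implies 2/3 = 1
((P implies Q) and P) and (not (Q implies P) implies (Q or P)) = 2/3 and 1 = 2/3
(not (Q and Q) implies ((Q and P) iff not P)) implies (((P implies Q) and P) and (not (Q implies P) implies (Q or P))) = 1 implies 2/3 = 2/3
Q and P = 1/2 and 2/3 = 1/2
(Q and P) implies Q = 1/2 implies 1/2 = 1
P implies Q = 2/3 implies 1/2 = 5/6
not (P implies Q) = not 5/6 = 1/6
((Q and P) implies Q) iff not (P implies Q) = 1 iff 1/6 = 1/6
not (((Q and P) implies Q) iff not (P implies Q)) = not 1/6 = 5/6
((not (Q and Q) implies ((Q and P) iff not P)) implies (((P implies Q) and P) and (not (Q implies P) implies (Q or P)))) iff not (((Q and P) implies Q) iff not (P implies Q)) = 2/3 iff 5/6 = 5/6

5/6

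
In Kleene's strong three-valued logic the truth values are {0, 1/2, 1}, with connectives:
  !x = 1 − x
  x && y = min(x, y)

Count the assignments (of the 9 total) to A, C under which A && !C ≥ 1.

1

A = 0, C = 0 ↦ 0  <
A = 0, C = 1/2 ↦ 0  <
A = 0, C = 1 ↦ 0  <
A = 1/2, C = 0 ↦ 1/2  <
A = 1/2, C = 1/2 ↦ 1/2  <
A = 1/2, C = 1 ↦ 0  <
A = 1, C = 0 ↦ 1  ≥
A = 1, C = 1/2 ↦ 1/2  <
A = 1, C = 1 ↦ 0  <
So 1 of the 9 assignments meets the threshold.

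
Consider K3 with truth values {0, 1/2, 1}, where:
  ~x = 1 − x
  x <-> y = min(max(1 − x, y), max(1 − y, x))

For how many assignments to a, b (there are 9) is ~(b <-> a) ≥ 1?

a = 0, b = 0 ↦ 0  <
a = 0, b = 1/2 ↦ 1/2  <
a = 0, b = 1 ↦ 1  ≥
a = 1/2, b = 0 ↦ 1/2  <
a = 1/2, b = 1/2 ↦ 1/2  <
a = 1/2, b = 1 ↦ 1/2  <
a = 1, b = 0 ↦ 1  ≥
a = 1, b = 1/2 ↦ 1/2  <
a = 1, b = 1 ↦ 0  <
So 2 of the 9 assignments meet the threshold.

2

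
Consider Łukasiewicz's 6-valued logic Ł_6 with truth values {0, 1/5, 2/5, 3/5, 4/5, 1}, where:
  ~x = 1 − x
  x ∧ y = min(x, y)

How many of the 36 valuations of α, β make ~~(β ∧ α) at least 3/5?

value 1: 1 assignment (counts)
value 4/5: 3 assignments (counts)
value 3/5: 5 assignments (counts)
value 2/5: 7 assignments
value 1/5: 9 assignments
value 0: 11 assignments
So 9 of the 36 assignments meet the threshold.

9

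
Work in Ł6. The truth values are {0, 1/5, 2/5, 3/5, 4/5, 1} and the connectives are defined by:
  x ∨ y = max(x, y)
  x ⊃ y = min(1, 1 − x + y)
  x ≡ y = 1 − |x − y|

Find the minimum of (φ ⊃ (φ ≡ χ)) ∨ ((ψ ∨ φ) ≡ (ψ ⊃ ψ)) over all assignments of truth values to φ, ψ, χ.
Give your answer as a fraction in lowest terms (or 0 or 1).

Take φ = 3/5, ψ = 0, χ = 0:
φ ≡ χ = 3/5 ≡ 0 = 2/5
φ ⊃ (φ ≡ χ) = 3/5 ⊃ 2/5 = 4/5
ψ ∨ φ = 0 ∨ 3/5 = 3/5
ψ ⊃ ψ = 0 ⊃ 0 = 1
(ψ ∨ φ) ≡ (ψ ⊃ ψ) = 3/5 ≡ 1 = 3/5
(φ ⊃ (φ ≡ χ)) ∨ ((ψ ∨ φ) ≡ (ψ ⊃ ψ)) = 4/5 ∨ 3/5 = 4/5
No assignment yields a value below 4/5, so this is the minimum.

4/5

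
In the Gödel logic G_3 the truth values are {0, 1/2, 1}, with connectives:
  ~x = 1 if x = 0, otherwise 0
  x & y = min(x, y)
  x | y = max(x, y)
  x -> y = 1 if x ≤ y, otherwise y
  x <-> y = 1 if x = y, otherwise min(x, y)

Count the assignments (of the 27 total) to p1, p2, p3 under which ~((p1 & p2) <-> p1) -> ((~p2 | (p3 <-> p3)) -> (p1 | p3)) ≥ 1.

value 1: 25 assignments (counts)
value 1/2: 2 assignments
So 25 of the 27 assignments meet the threshold.

25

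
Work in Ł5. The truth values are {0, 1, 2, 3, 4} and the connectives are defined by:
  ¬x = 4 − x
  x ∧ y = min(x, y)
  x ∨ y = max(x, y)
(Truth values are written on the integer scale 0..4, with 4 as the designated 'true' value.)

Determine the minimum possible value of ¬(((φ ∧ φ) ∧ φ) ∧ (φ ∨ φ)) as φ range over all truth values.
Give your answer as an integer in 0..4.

0

Take φ = 4:
φ ∧ φ = 4 ∧ 4 = 4
(φ ∧ φ) ∧ φ = 4 ∧ 4 = 4
φ ∨ φ = 4 ∨ 4 = 4
((φ ∧ φ) ∧ φ) ∧ (φ ∨ φ) = 4 ∧ 4 = 4
¬(((φ ∧ φ) ∧ φ) ∧ (φ ∨ φ)) = ¬4 = 0
No assignment yields a value below 0, so this is the minimum.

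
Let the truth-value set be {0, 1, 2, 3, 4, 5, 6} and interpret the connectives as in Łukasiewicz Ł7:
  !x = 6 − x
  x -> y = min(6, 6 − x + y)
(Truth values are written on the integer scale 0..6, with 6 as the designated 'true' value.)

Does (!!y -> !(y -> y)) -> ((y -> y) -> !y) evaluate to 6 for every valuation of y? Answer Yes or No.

Yes

y = 0 ↦ 6
y = 1 ↦ 6
y = 2 ↦ 6
y = 3 ↦ 6
y = 4 ↦ 6
y = 5 ↦ 6
y = 6 ↦ 6
Every assignment gives a value ≥ 6.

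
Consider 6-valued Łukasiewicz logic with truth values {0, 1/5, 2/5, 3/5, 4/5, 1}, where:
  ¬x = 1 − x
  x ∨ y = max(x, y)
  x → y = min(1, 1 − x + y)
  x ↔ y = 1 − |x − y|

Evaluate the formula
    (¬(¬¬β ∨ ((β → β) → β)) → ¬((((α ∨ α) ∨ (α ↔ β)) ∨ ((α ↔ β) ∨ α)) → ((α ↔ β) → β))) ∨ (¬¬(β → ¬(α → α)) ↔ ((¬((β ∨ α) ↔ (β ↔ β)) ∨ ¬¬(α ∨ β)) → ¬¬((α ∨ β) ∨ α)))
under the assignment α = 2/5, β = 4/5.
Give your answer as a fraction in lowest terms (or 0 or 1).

4/5

¬β = ¬4/5 = 1/5
¬¬β = ¬1/5 = 4/5
β → β = 4/5 → 4/5 = 1
(β → β) → β = 1 → 4/5 = 4/5
¬¬β ∨ ((β → β) → β) = 4/5 ∨ 4/5 = 4/5
¬(¬¬β ∨ ((β → β) → β)) = ¬4/5 = 1/5
α ∨ α = 2/5 ∨ 2/5 = 2/5
α ↔ β = 2/5 ↔ 4/5 = 3/5
(α ∨ α) ∨ (α ↔ β) = 2/5 ∨ 3/5 = 3/5
α ↔ β = 2/5 ↔ 4/5 = 3/5
(α ↔ β) ∨ α = 3/5 ∨ 2/5 = 3/5
((α ∨ α) ∨ (α ↔ β)) ∨ ((α ↔ β) ∨ α) = 3/5 ∨ 3/5 = 3/5
α ↔ β = 2/5 ↔ 4/5 = 3/5
(α ↔ β) → β = 3/5 → 4/5 = 1
(((α ∨ α) ∨ (α ↔ β)) ∨ ((α ↔ β) ∨ α)) → ((α ↔ β) → β) = 3/5 → 1 = 1
¬((((α ∨ α) ∨ (α ↔ β)) ∨ ((α ↔ β) ∨ α)) → ((α ↔ β) → β)) = ¬1 = 0
¬(¬¬β ∨ ((β → β) → β)) → ¬((((α ∨ α) ∨ (α ↔ β)) ∨ ((α ↔ β) ∨ α)) → ((α ↔ β) → β)) = 1/5 → 0 = 4/5
α → α = 2/5 → 2/5 = 1
¬(α → α) = ¬1 = 0
β → ¬(α → α) = 4/5 → 0 = 1/5
¬(β → ¬(α → α)) = ¬1/5 = 4/5
¬¬(β → ¬(α → α)) = ¬4/5 = 1/5
β ∨ α = 4/5 ∨ 2/5 = 4/5
β ↔ β = 4/5 ↔ 4/5 = 1
(β ∨ α) ↔ (β ↔ β) = 4/5 ↔ 1 = 4/5
¬((β ∨ α) ↔ (β ↔ β)) = ¬4/5 = 1/5
α ∨ β = 2/5 ∨ 4/5 = 4/5
¬(α ∨ β) = ¬4/5 = 1/5
¬¬(α ∨ β) = ¬1/5 = 4/5
¬((β ∨ α) ↔ (β ↔ β)) ∨ ¬¬(α ∨ β) = 1/5 ∨ 4/5 = 4/5
α ∨ β = 2/5 ∨ 4/5 = 4/5
(α ∨ β) ∨ α = 4/5 ∨ 2/5 = 4/5
¬((α ∨ β) ∨ α) = ¬4/5 = 1/5
¬¬((α ∨ β) ∨ α) = ¬1/5 = 4/5
(¬((β ∨ α) ↔ (β ↔ β)) ∨ ¬¬(α ∨ β)) → ¬¬((α ∨ β) ∨ α) = 4/5 → 4/5 = 1
¬¬(β → ¬(α → α)) ↔ ((¬((β ∨ α) ↔ (β ↔ β)) ∨ ¬¬(α ∨ β)) → ¬¬((α ∨ β) ∨ α)) = 1/5 ↔ 1 = 1/5
(¬(¬¬β ∨ ((β → β) → β)) → ¬((((α ∨ α) ∨ (α ↔ β)) ∨ ((α ↔ β) ∨ α)) → ((α ↔ β) → β))) ∨ (¬¬(β → ¬(α → α)) ↔ ((¬((β ∨ α) ↔ (β ↔ β)) ∨ ¬¬(α ∨ β)) → ¬¬((α ∨ β) ∨ α))) = 4/5 ∨ 1/5 = 4/5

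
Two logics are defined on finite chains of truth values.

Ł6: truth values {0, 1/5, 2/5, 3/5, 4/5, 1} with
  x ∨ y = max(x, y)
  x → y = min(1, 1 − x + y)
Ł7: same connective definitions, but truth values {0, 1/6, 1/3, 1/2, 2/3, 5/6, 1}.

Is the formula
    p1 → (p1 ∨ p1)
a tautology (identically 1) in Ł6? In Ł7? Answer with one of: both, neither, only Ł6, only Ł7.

In Ł6: every assignment gives 1 — tautology.
In Ł7: every assignment gives 1 — tautology.

both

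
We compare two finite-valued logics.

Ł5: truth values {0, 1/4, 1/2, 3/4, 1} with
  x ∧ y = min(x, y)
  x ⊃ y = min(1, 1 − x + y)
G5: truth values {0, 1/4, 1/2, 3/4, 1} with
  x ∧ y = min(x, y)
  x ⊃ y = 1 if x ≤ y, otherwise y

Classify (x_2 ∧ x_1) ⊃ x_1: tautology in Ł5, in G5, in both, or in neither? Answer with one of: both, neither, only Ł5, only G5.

In Ł5: every assignment gives 1 — tautology.
In G5: every assignment gives 1 — tautology.

both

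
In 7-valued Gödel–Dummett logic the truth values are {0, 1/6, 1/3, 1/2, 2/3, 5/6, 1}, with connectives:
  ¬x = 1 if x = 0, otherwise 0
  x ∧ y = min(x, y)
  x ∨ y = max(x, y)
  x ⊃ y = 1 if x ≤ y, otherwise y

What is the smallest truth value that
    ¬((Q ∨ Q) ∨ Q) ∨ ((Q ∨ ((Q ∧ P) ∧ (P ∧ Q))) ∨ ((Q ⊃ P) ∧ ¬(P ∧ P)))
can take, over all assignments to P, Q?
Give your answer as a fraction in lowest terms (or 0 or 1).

1/6

Take P = 0, Q = 1/6:
Q ∨ Q = 1/6 ∨ 1/6 = 1/6
(Q ∨ Q) ∨ Q = 1/6 ∨ 1/6 = 1/6
¬((Q ∨ Q) ∨ Q) = ¬1/6 = 0
Q ∧ P = 1/6 ∧ 0 = 0
P ∧ Q = 0 ∧ 1/6 = 0
(Q ∧ P) ∧ (P ∧ Q) = 0 ∧ 0 = 0
Q ∨ ((Q ∧ P) ∧ (P ∧ Q)) = 1/6 ∨ 0 = 1/6
Q ⊃ P = 1/6 ⊃ 0 = 0
P ∧ P = 0 ∧ 0 = 0
¬(P ∧ P) = ¬0 = 1
(Q ⊃ P) ∧ ¬(P ∧ P) = 0 ∧ 1 = 0
(Q ∨ ((Q ∧ P) ∧ (P ∧ Q))) ∨ ((Q ⊃ P) ∧ ¬(P ∧ P)) = 1/6 ∨ 0 = 1/6
¬((Q ∨ Q) ∨ Q) ∨ ((Q ∨ ((Q ∧ P) ∧ (P ∧ Q))) ∨ ((Q ⊃ P) ∧ ¬(P ∧ P))) = 0 ∨ 1/6 = 1/6
No assignment yields a value below 1/6, so this is the minimum.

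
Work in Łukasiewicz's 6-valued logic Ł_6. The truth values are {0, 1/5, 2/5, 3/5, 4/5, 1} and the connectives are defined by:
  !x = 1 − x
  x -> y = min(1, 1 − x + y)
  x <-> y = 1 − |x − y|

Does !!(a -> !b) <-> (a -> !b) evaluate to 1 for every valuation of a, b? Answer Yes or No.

Yes

At a = 2/5, b = 1/5, for instance:
!b = !1/5 = 4/5
a -> !b = 2/5 -> 4/5 = 1
!(a -> !b) = !1 = 0
!!(a -> !b) = !0 = 1
!!(a -> !b) <-> (a -> !b) = 1 <-> 1 = 1
and checking the remaining 35 assignments likewise gives ≥ 1 in every case.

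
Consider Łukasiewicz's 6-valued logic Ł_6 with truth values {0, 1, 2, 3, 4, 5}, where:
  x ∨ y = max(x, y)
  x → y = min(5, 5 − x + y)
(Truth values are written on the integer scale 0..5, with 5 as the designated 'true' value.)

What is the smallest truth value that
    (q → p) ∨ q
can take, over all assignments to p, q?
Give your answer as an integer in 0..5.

Take p = 0, q = 2:
q → p = 2 → 0 = 3
(q → p) ∨ q = 3 ∨ 2 = 3
No assignment yields a value below 3, so this is the minimum.

3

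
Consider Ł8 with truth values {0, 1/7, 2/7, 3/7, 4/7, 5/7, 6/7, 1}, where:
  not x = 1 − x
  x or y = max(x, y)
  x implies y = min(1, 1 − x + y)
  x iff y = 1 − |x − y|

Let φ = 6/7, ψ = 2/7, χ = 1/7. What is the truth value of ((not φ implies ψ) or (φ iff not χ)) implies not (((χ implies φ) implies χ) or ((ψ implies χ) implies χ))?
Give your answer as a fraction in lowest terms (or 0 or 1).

5/7

not φ = not 6/7 = 1/7
not φ implies ψ = 1/7 implies 2/7 = 1
not χ = not 1/7 = 6/7
φ iff not χ = 6/7 iff 6/7 = 1
(not φ implies ψ) or (φ iff not χ) = 1 or 1 = 1
χ implies φ = 1/7 implies 6/7 = 1
(χ implies φ) implies χ = 1 implies 1/7 = 1/7
ψ implies χ = 2/7 implies 1/7 = 6/7
(ψ implies χ) implies χ = 6/7 implies 1/7 = 2/7
((χ implies φ) implies χ) or ((ψ implies χ) implies χ) = 1/7 or 2/7 = 2/7
not (((χ implies φ) implies χ) or ((ψ implies χ) implies χ)) = not 2/7 = 5/7
((not φ implies ψ) or (φ iff not χ)) implies not (((χ implies φ) implies χ) or ((ψ implies χ) implies χ)) = 1 implies 5/7 = 5/7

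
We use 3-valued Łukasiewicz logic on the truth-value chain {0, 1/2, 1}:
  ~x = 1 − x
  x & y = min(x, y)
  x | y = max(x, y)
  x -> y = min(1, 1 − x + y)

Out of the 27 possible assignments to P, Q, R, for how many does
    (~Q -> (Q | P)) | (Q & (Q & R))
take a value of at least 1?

value 1: 21 assignments (counts)
value 1/2: 3 assignments
value 0: 3 assignments
So 21 of the 27 assignments meet the threshold.

21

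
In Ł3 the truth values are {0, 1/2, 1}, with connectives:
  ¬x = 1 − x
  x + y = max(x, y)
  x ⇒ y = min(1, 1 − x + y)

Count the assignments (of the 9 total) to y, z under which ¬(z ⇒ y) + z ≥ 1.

3

y = 0, z = 0 ↦ 0  <
y = 0, z = 1/2 ↦ 1/2  <
y = 0, z = 1 ↦ 1  ≥
y = 1/2, z = 0 ↦ 0  <
y = 1/2, z = 1/2 ↦ 1/2  <
y = 1/2, z = 1 ↦ 1  ≥
y = 1, z = 0 ↦ 0  <
y = 1, z = 1/2 ↦ 1/2  <
y = 1, z = 1 ↦ 1  ≥
So 3 of the 9 assignments meet the threshold.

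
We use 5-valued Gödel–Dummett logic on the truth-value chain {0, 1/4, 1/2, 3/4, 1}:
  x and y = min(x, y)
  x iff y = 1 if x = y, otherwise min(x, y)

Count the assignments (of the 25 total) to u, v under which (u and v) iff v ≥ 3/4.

value 1: 15 assignments (counts)
value 3/4: 1 assignment (counts)
value 1/2: 2 assignments
value 1/4: 3 assignments
value 0: 4 assignments
So 16 of the 25 assignments meet the threshold.

16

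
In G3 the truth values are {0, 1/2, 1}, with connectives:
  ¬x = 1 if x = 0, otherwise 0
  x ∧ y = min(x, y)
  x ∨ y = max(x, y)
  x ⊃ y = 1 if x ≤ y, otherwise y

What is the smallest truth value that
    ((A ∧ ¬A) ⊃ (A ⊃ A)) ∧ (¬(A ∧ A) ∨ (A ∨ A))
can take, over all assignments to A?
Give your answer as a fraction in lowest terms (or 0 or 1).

Take A = 1/2:
¬A = ¬1/2 = 0
A ∧ ¬A = 1/2 ∧ 0 = 0
A ⊃ A = 1/2 ⊃ 1/2 = 1
(A ∧ ¬A) ⊃ (A ⊃ A) = 0 ⊃ 1 = 1
A ∧ A = 1/2 ∧ 1/2 = 1/2
¬(A ∧ A) = ¬1/2 = 0
A ∨ A = 1/2 ∨ 1/2 = 1/2
¬(A ∧ A) ∨ (A ∨ A) = 0 ∨ 1/2 = 1/2
((A ∧ ¬A) ⊃ (A ⊃ A)) ∧ (¬(A ∧ A) ∨ (A ∨ A)) = 1 ∧ 1/2 = 1/2
No assignment yields a value below 1/2, so this is the minimum.

1/2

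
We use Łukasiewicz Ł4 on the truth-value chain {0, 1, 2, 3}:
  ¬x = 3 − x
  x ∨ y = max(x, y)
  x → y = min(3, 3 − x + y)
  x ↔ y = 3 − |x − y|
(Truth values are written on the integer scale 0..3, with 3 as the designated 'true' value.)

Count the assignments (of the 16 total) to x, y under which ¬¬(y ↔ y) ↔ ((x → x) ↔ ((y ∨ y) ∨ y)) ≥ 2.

8

x = 0, y = 0 ↦ 0  <
x = 0, y = 1 ↦ 1  <
x = 0, y = 2 ↦ 2  ≥
x = 0, y = 3 ↦ 3  ≥
x = 1, y = 0 ↦ 0  <
x = 1, y = 1 ↦ 1  <
x = 1, y = 2 ↦ 2  ≥
x = 1, y = 3 ↦ 3  ≥
x = 2, y = 0 ↦ 0  <
x = 2, y = 1 ↦ 1  <
x = 2, y = 2 ↦ 2  ≥
x = 2, y = 3 ↦ 3  ≥
x = 3, y = 0 ↦ 0  <
x = 3, y = 1 ↦ 1  <
x = 3, y = 2 ↦ 2  ≥
x = 3, y = 3 ↦ 3  ≥
So 8 of the 16 assignments meet the threshold.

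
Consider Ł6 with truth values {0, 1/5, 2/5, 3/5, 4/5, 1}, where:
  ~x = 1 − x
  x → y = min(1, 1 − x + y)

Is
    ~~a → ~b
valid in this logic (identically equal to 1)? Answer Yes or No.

No

Counterexample: take a = 1/5, b = 1.
~a = ~1/5 = 4/5
~~a = ~4/5 = 1/5
~b = ~1 = 0
~~a → ~b = 1/5 → 0 = 4/5
This gives 4/5 ≠ 1.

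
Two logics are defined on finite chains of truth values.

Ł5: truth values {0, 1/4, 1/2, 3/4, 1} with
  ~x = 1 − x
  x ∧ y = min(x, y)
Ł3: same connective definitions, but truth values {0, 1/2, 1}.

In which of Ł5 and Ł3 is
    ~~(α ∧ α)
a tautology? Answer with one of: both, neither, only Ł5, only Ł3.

In Ł5: at α = 0 the value is 0 — not a tautology.
In Ł3: at α = 0 the value is 0 — not a tautology.

neither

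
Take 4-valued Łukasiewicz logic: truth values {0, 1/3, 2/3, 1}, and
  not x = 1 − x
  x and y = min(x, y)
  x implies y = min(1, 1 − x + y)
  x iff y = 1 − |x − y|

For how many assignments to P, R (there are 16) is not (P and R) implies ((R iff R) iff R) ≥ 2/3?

11

P = 0, R = 0 ↦ 0  <
P = 0, R = 1/3 ↦ 1/3  <
P = 0, R = 2/3 ↦ 2/3  ≥
P = 0, R = 1 ↦ 1  ≥
P = 1/3, R = 0 ↦ 0  <
P = 1/3, R = 1/3 ↦ 2/3  ≥
P = 1/3, R = 2/3 ↦ 1  ≥
P = 1/3, R = 1 ↦ 1  ≥
P = 2/3, R = 0 ↦ 0  <
P = 2/3, R = 1/3 ↦ 2/3  ≥
P = 2/3, R = 2/3 ↦ 1  ≥
P = 2/3, R = 1 ↦ 1  ≥
P = 1, R = 0 ↦ 0  <
P = 1, R = 1/3 ↦ 2/3  ≥
P = 1, R = 2/3 ↦ 1  ≥
P = 1, R = 1 ↦ 1  ≥
So 11 of the 16 assignments meet the threshold.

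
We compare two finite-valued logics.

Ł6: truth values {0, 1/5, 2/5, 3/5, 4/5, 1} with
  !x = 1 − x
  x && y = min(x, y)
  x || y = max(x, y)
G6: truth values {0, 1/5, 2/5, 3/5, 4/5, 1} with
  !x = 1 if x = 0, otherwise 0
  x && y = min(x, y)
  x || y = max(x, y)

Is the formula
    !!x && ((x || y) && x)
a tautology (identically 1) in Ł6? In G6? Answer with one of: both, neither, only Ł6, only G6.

neither

In Ł6: at x = 0, y = 0 the value is 0 — not a tautology.
In G6: at x = 0, y = 0 the value is 0 — not a tautology.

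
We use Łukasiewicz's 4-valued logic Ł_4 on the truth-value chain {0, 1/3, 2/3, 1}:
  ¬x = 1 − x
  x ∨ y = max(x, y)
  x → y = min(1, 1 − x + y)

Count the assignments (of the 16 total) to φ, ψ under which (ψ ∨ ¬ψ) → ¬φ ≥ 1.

6

φ = 0, ψ = 0 ↦ 1  ≥
φ = 0, ψ = 1/3 ↦ 1  ≥
φ = 0, ψ = 2/3 ↦ 1  ≥
φ = 0, ψ = 1 ↦ 1  ≥
φ = 1/3, ψ = 0 ↦ 2/3  <
φ = 1/3, ψ = 1/3 ↦ 1  ≥
φ = 1/3, ψ = 2/3 ↦ 1  ≥
φ = 1/3, ψ = 1 ↦ 2/3  <
φ = 2/3, ψ = 0 ↦ 1/3  <
φ = 2/3, ψ = 1/3 ↦ 2/3  <
φ = 2/3, ψ = 2/3 ↦ 2/3  <
φ = 2/3, ψ = 1 ↦ 1/3  <
φ = 1, ψ = 0 ↦ 0  <
φ = 1, ψ = 1/3 ↦ 1/3  <
φ = 1, ψ = 2/3 ↦ 1/3  <
φ = 1, ψ = 1 ↦ 0  <
So 6 of the 16 assignments meet the threshold.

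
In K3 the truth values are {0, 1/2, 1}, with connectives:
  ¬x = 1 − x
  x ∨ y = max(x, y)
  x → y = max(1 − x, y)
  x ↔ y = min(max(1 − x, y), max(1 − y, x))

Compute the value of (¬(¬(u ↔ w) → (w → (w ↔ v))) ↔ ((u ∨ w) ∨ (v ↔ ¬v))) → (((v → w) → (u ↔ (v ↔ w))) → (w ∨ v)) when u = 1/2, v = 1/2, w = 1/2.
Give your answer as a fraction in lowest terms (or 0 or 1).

u ↔ w = 1/2 ↔ 1/2 = 1/2
¬(u ↔ w) = ¬1/2 = 1/2
w ↔ v = 1/2 ↔ 1/2 = 1/2
w → (w ↔ v) = 1/2 → 1/2 = 1/2
¬(u ↔ w) → (w → (w ↔ v)) = 1/2 → 1/2 = 1/2
¬(¬(u ↔ w) → (w → (w ↔ v))) = ¬1/2 = 1/2
u ∨ w = 1/2 ∨ 1/2 = 1/2
¬v = ¬1/2 = 1/2
v ↔ ¬v = 1/2 ↔ 1/2 = 1/2
(u ∨ w) ∨ (v ↔ ¬v) = 1/2 ∨ 1/2 = 1/2
¬(¬(u ↔ w) → (w → (w ↔ v))) ↔ ((u ∨ w) ∨ (v ↔ ¬v)) = 1/2 ↔ 1/2 = 1/2
v → w = 1/2 → 1/2 = 1/2
v ↔ w = 1/2 ↔ 1/2 = 1/2
u ↔ (v ↔ w) = 1/2 ↔ 1/2 = 1/2
(v → w) → (u ↔ (v ↔ w)) = 1/2 → 1/2 = 1/2
w ∨ v = 1/2 ∨ 1/2 = 1/2
((v → w) → (u ↔ (v ↔ w))) → (w ∨ v) = 1/2 → 1/2 = 1/2
(¬(¬(u ↔ w) → (w → (w ↔ v))) ↔ ((u ∨ w) ∨ (v ↔ ¬v))) → (((v → w) → (u ↔ (v ↔ w))) → (w ∨ v)) = 1/2 → 1/2 = 1/2

1/2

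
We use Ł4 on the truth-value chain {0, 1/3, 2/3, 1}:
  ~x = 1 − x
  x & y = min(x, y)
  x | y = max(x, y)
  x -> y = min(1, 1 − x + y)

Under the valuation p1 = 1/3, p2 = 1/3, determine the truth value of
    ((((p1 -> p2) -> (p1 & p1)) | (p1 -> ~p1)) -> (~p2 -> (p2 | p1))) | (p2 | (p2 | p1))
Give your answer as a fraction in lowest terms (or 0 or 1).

2/3

p1 -> p2 = 1/3 -> 1/3 = 1
p1 & p1 = 1/3 & 1/3 = 1/3
(p1 -> p2) -> (p1 & p1) = 1 -> 1/3 = 1/3
~p1 = ~1/3 = 2/3
p1 -> ~p1 = 1/3 -> 2/3 = 1
((p1 -> p2) -> (p1 & p1)) | (p1 -> ~p1) = 1/3 | 1 = 1
~p2 = ~1/3 = 2/3
p2 | p1 = 1/3 | 1/3 = 1/3
~p2 -> (p2 | p1) = 2/3 -> 1/3 = 2/3
(((p1 -> p2) -> (p1 & p1)) | (p1 -> ~p1)) -> (~p2 -> (p2 | p1)) = 1 -> 2/3 = 2/3
p2 | p1 = 1/3 | 1/3 = 1/3
p2 | (p2 | p1) = 1/3 | 1/3 = 1/3
((((p1 -> p2) -> (p1 & p1)) | (p1 -> ~p1)) -> (~p2 -> (p2 | p1))) | (p2 | (p2 | p1)) = 2/3 | 1/3 = 2/3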